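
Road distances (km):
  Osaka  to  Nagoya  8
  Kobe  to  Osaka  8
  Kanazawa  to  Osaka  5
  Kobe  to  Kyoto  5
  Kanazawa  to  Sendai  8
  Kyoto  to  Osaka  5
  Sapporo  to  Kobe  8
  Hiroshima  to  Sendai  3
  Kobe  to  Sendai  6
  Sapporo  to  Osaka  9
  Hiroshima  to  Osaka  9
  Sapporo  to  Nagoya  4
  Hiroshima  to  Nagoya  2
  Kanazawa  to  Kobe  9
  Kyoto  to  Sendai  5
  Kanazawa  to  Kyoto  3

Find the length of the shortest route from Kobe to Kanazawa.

Comparing a few candidate routes:
Kobe → Sendai → Kanazawa: 6 + 8 = 14
Kobe → Kyoto → Kanazawa: 5 + 3 = 8
Kobe → Kanazawa: 9
Kobe → Sendai → Kyoto → Kanazawa: 6 + 5 + 3 = 14
Kobe → Osaka → Kanazawa: 8 + 5 = 13
The minimum is 8 km.

8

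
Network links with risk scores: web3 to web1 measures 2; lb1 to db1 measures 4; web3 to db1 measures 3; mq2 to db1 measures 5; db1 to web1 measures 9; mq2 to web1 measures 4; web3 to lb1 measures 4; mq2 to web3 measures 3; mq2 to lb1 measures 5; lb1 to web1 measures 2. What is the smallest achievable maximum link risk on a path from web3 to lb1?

2

A few of the web3→lb1 routes:
web3 -> lb1: max(4) = 4
web3 -> db1 -> lb1: max(3, 4) = 4
web3 -> web1 -> lb1: max(2, 2) = 2
web3 -> mq2 -> web1 -> lb1: max(3, 4, 2) = 4
The minimum achievable maximum is 2.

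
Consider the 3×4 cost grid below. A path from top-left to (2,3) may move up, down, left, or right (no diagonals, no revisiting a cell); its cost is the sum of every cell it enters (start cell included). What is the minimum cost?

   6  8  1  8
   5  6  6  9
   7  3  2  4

26

Take [0,0] → [1,0] → [1,1] → [2,1] → [2,2] → [2,3] for a total of 6 + 5 + 6 + 3 + 2 + 4 = 26.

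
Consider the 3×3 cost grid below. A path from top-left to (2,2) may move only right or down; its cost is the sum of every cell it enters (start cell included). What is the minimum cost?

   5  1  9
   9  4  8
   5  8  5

One optimal route is (0,0) → (0,1) → (1,1) → (1,2) → (2,2).
Its cost is 5 + 1 + 4 + 8 + 5 = 23.

23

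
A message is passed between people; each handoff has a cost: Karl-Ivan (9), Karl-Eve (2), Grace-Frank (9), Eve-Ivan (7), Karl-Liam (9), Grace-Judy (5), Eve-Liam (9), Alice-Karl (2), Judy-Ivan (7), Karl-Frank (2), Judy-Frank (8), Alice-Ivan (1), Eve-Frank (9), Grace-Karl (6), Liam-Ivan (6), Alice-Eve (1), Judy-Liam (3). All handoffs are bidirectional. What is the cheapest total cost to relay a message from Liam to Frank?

11

Comparing a few candidate routes:
Liam - Ivan - Alice - Karl - Frank: 6 + 1 + 2 + 2 = 11
Liam - Ivan - Alice - Eve - Karl - Frank: 6 + 1 + 1 + 2 + 2 = 12
Liam - Karl - Frank: 9 + 2 = 11
Liam - Judy - Frank: 3 + 8 = 11
Shortest: 11.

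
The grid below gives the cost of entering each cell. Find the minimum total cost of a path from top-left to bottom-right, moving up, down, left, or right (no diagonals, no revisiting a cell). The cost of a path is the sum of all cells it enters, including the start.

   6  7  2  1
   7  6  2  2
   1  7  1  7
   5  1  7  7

One optimal route is (0,0) → (0,1) → (0,2) → (0,3) → (1,3) → (2,3) → (3,3).
Its cost is 6 + 7 + 2 + 1 + 2 + 7 + 7 = 32.

32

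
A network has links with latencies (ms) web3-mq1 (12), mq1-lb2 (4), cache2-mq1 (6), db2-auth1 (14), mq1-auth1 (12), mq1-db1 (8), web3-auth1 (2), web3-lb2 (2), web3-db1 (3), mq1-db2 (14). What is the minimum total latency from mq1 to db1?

Candidate routes:
mq1-auth1-web3-db1: 12 + 2 + 3 = 17
mq1-db2-auth1-web3-db1: 14 + 14 + 2 + 3 = 33
mq1-web3-db1: 12 + 3 = 15
mq1-db1: 8
mq1-lb2-web3-db1: 4 + 2 + 3 = 9
The minimum is 8 ms.

8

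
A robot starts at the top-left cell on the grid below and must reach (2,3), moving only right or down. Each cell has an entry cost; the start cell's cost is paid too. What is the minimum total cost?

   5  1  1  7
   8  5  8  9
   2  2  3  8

24

Path [0,0] [0,1] [1,1] [2,1] [2,2] [2,3]: 5 + 1 + 5 + 2 + 3 + 8 = 24.
(Top row then right column would cost 31.)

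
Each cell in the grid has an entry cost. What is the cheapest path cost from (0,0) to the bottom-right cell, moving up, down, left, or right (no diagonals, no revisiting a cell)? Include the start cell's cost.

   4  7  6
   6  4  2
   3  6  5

Path (0,0) -> (1,0) -> (1,1) -> (1,2) -> (2,2): 4 + 6 + 4 + 2 + 5 = 21.

21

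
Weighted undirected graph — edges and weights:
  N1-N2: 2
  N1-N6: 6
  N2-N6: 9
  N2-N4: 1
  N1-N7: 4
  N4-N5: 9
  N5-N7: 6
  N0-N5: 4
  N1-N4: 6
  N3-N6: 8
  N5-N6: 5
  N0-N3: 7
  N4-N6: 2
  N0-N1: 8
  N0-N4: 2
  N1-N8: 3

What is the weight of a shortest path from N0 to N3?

Checking several routes:
N0-N4-N2-N1-N6-N3: 2 + 1 + 2 + 6 + 8 = 19
N0-N5-N6-N3: 4 + 5 + 8 = 17
N0-N3: 7
N0-N4-N6-N3: 2 + 2 + 8 = 12
Shortest: 7.

7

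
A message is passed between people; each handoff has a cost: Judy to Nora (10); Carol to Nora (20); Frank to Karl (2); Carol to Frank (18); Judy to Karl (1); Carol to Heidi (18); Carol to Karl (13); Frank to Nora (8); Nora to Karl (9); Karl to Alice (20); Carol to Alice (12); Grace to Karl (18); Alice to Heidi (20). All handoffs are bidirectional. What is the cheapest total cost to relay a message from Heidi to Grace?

A few of the Heidi→Grace routes:
Heidi → Alice → Karl → Grace: 20 + 20 + 18 = 58
Heidi → Alice → Carol → Karl → Grace: 20 + 12 + 13 + 18 = 63
Heidi → Carol → Karl → Grace: 18 + 13 + 18 = 49
Heidi → Carol → Frank → Karl → Grace: 18 + 18 + 2 + 18 = 56
Best route has total 49.

49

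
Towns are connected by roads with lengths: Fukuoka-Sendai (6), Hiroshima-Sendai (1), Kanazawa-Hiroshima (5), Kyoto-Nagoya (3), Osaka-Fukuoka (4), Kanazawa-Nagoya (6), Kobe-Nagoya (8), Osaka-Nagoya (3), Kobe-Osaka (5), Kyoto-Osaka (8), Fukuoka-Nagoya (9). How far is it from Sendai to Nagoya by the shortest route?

12

Comparing a few candidate routes:
Sendai-Fukuoka-Osaka-Nagoya: 6 + 4 + 3 = 13
Sendai-Fukuoka-Nagoya: 6 + 9 = 15
Sendai-Hiroshima-Kanazawa-Nagoya: 1 + 5 + 6 = 12
The minimum is 12.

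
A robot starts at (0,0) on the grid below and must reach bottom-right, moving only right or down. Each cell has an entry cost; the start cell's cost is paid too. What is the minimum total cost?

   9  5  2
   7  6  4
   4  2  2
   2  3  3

25

Cheapest: [0,0] -> [0,1] -> [0,2] -> [1,2] -> [2,2] -> [3,2]
  9 + 5 + 2 + 4 + 2 + 3 = 25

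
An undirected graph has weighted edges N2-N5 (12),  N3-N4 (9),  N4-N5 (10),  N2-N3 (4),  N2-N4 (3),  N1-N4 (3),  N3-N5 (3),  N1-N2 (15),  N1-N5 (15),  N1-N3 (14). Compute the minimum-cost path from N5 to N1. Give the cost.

13

Checking several routes:
N5→N4→N1: 10 + 3 = 13
N5→N3→N1: 3 + 14 = 17
N5→N2→N4→N1: 12 + 3 + 3 = 18
N5→N3→N4→N1: 3 + 9 + 3 = 15
N5→N1: 15
N5→N3→N2→N4→N1: 3 + 4 + 3 + 3 = 13
The minimum is 13.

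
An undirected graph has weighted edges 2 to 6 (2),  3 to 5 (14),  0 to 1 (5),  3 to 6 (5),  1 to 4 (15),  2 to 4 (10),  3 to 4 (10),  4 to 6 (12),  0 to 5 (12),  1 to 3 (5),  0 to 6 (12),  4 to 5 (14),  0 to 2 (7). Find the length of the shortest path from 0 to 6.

9

Checking several routes:
0-6: 12
0-1-3-6: 5 + 5 + 5 = 15
0-2-4-6: 7 + 10 + 12 = 29
0-2-6: 7 + 2 = 9
Best route has total 9.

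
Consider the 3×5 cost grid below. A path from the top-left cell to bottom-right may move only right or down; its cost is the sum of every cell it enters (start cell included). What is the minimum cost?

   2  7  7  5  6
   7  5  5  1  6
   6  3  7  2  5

27

One optimal route is r0c0 → r0c1 → r1c1 → r1c2 → r1c3 → r2c3 → r2c4.
Its cost is 2 + 7 + 5 + 5 + 1 + 2 + 5 = 27.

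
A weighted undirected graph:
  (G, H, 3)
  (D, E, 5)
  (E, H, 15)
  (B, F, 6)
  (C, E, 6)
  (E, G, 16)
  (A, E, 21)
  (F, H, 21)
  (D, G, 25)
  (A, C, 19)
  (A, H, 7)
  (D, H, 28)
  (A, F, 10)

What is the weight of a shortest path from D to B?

42

Checking several routes:
D → E → A → F → B: 5 + 21 + 10 + 6 = 42
D → E → C → A → F → B: 5 + 6 + 19 + 10 + 6 = 46
D → E → H → A → F → B: 5 + 15 + 7 + 10 + 6 = 43
The minimum is 42.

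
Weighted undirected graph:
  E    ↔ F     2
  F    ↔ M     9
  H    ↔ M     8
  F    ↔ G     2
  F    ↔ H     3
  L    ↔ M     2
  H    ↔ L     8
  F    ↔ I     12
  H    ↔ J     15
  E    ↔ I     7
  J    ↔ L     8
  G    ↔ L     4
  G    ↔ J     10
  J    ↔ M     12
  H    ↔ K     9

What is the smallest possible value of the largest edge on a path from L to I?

Comparing a few candidate routes:
L → H → F → E → I: max(8, 3, 2, 7) = 8
L → M → F → E → I: max(2, 9, 2, 7) = 9
L → M → H → F → E → I: max(2, 8, 3, 2, 7) = 8
L → G → F → E → I: max(4, 2, 2, 7) = 7
L → H → M → F → E → I: max(8, 8, 9, 2, 7) = 9
Best route has worst link 7.

7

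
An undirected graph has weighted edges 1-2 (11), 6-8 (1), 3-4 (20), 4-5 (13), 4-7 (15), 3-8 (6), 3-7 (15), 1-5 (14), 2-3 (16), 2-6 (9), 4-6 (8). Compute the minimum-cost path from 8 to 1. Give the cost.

21

Checking several routes:
8 - 3 - 4 - 6 - 2 - 1: 6 + 20 + 8 + 9 + 11 = 54
8 - 6 - 2 - 1: 1 + 9 + 11 = 21
8 - 3 - 2 - 1: 6 + 16 + 11 = 33
8 - 6 - 4 - 5 - 1: 1 + 8 + 13 + 14 = 36
8 - 3 - 4 - 5 - 1: 6 + 20 + 13 + 14 = 53
8 - 6 - 4 - 3 - 2 - 1: 1 + 8 + 20 + 16 + 11 = 56
Shortest: 21.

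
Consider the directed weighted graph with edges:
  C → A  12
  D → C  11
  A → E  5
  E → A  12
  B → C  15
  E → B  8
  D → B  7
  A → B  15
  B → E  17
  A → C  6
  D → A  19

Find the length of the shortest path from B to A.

Routes from B to A:
B → C → A: 15 + 12 = 27
B → E → A: 17 + 12 = 29
The minimum is 27.

27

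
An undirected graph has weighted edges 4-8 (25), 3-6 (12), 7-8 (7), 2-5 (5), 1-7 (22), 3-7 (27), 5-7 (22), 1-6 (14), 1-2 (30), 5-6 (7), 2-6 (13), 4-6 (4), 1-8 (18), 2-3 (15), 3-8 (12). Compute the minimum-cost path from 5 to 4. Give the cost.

11

Some routes from 5 to 4:
5→2→6→4: 5 + 13 + 4 = 22
5→6→3→8→4: 7 + 12 + 12 + 25 = 56
5→7→8→4: 22 + 7 + 25 = 54
5→6→4: 7 + 4 = 11
5→2→3→6→4: 5 + 15 + 12 + 4 = 36
5→2→1→6→4: 5 + 30 + 14 + 4 = 53
The minimum is 11.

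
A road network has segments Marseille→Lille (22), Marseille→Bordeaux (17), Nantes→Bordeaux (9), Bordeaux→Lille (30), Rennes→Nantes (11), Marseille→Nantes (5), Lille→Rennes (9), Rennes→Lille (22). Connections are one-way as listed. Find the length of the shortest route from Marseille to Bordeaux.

14

Routes from Marseille to Bordeaux:
Marseille -> Nantes -> Bordeaux: 5 + 9 = 14
Marseille -> Bordeaux: 17
Marseille -> Lille -> Rennes -> Nantes -> Bordeaux: 22 + 9 + 11 + 9 = 51
Best route has total 14.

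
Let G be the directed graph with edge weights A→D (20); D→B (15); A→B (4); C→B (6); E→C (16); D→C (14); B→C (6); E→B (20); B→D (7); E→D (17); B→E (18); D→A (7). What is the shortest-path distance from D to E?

Candidate routes:
D-A-B-E: 7 + 4 + 18 = 29
D-C-B-E: 14 + 6 + 18 = 38
D-B-E: 15 + 18 = 33
Best route has total 29.

29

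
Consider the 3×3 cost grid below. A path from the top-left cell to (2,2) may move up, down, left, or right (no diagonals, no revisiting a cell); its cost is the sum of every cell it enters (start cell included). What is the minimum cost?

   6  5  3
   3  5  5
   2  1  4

One optimal route is [0,0]→[1,0]→[2,0]→[2,1]→[2,2].
Its cost is 6 + 3 + 2 + 1 + 4 = 16.

16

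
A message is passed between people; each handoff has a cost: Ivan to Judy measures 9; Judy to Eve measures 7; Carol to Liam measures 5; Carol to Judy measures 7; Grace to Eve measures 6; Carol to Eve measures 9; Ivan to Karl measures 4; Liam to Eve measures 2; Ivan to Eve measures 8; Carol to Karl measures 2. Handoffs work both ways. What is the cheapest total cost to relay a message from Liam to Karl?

7

Some routes from Liam to Karl:
Liam-Eve-Carol-Karl: 2 + 9 + 2 = 13
Liam-Eve-Judy-Ivan-Karl: 2 + 7 + 9 + 4 = 22
Liam-Eve-Judy-Carol-Karl: 2 + 7 + 7 + 2 = 18
Liam-Eve-Ivan-Karl: 2 + 8 + 4 = 14
Liam-Carol-Karl: 5 + 2 = 7
Shortest: 7.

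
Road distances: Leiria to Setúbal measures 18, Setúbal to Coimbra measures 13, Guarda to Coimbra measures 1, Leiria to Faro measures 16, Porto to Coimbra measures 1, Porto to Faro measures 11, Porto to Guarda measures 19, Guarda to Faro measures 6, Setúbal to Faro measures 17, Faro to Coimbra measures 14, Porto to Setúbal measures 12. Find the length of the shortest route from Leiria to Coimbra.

23

Some routes from Leiria to Coimbra:
Leiria-Faro-Coimbra: 16 + 14 = 30
Leiria-Faro-Guarda-Coimbra: 16 + 6 + 1 = 23
Leiria-Faro-Porto-Coimbra: 16 + 11 + 1 = 28
Leiria-Setúbal-Porto-Coimbra: 18 + 12 + 1 = 31
Leiria-Setúbal-Faro-Guarda-Coimbra: 18 + 17 + 6 + 1 = 42
Leiria-Setúbal-Coimbra: 18 + 13 = 31
The minimum is 23.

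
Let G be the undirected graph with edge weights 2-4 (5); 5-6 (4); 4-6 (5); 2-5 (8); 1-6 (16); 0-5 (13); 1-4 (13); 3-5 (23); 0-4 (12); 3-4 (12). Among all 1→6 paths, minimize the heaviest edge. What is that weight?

13

Candidate routes:
1 - 4 - 3 - 5 - 6: max(13, 12, 23, 4) = 23
1 - 4 - 6: max(13, 5) = 13
1 - 4 - 2 - 5 - 6: max(13, 5, 8, 4) = 13
1 - 4 - 0 - 5 - 6: max(13, 12, 13, 4) = 13
1 - 6: max(16) = 16
Best route has worst link 13.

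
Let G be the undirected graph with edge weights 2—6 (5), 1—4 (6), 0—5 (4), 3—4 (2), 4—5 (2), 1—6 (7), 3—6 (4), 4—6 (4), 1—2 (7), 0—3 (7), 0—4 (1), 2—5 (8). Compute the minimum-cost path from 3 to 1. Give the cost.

Checking several routes:
3→6→1: 4 + 7 = 11
3→4→1: 2 + 6 = 8
3→6→4→1: 4 + 4 + 6 = 14
3→4→6→1: 2 + 4 + 7 = 13
3→0→4→1: 7 + 1 + 6 = 14
Shortest: 8.

8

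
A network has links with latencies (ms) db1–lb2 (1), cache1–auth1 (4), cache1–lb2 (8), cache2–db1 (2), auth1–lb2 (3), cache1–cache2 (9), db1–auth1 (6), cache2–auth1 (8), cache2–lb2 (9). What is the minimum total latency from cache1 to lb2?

A few of the cache1→lb2 routes:
cache1-cache2-db1-lb2: 9 + 2 + 1 = 12
cache1-auth1-db1-lb2: 4 + 6 + 1 = 11
cache1-lb2: 8
cache1-auth1-lb2: 4 + 3 = 7
The minimum is 7 ms.

7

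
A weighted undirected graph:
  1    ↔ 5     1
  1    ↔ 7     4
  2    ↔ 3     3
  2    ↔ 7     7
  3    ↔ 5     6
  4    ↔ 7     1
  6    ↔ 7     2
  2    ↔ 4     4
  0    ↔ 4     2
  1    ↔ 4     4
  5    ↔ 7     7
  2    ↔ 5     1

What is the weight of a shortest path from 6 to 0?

Some routes from 6 to 0:
6 - 7 - 1 - 5 - 2 - 4 - 0: 2 + 4 + 1 + 1 + 4 + 2 = 14
6 - 7 - 4 - 0: 2 + 1 + 2 = 5
6 - 7 - 1 - 4 - 0: 2 + 4 + 4 + 2 = 12
6 - 7 - 5 - 1 - 4 - 0: 2 + 7 + 1 + 4 + 2 = 16
6 - 7 - 2 - 4 - 0: 2 + 7 + 4 + 2 = 15
Best route has total 5.

5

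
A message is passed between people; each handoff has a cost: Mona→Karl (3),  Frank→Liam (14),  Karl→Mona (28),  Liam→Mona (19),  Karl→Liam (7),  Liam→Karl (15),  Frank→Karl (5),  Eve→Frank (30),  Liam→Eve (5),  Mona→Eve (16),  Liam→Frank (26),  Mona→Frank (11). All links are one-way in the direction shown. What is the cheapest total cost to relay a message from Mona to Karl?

3

Comparing a few candidate routes:
Mona → Frank → Liam → Karl: 11 + 14 + 15 = 40
Mona → Frank → Karl: 11 + 5 = 16
Mona → Eve → Frank → Karl: 16 + 30 + 5 = 51
Mona → Karl: 3
The minimum is 3.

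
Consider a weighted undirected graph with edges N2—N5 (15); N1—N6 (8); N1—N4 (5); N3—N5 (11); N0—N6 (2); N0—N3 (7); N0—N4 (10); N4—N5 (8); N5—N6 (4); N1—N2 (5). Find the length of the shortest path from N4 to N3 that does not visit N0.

Paths from N4 to N3 avoiding N0:
N4-N5-N3: 8 + 11 = 19
N4-N1-N6-N5-N3: 5 + 8 + 4 + 11 = 28
N4-N1-N2-N5-N3: 5 + 5 + 15 + 11 = 36
Shortest: 19.

19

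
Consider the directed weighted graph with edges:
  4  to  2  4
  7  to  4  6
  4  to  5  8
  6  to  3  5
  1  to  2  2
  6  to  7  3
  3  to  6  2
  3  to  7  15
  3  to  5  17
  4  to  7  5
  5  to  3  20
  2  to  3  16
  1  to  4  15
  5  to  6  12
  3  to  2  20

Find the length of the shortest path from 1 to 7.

20

Some routes from 1 to 7:
1 → 4 → 5 → 6 → 7: 15 + 8 + 12 + 3 = 38
1 → 2 → 3 → 7: 2 + 16 + 15 = 33
1 → 4 → 7: 15 + 5 = 20
1 → 2 → 3 → 6 → 7: 2 + 16 + 2 + 3 = 23
1 → 4 → 2 → 3 → 6 → 7: 15 + 4 + 16 + 2 + 3 = 40
Shortest: 20.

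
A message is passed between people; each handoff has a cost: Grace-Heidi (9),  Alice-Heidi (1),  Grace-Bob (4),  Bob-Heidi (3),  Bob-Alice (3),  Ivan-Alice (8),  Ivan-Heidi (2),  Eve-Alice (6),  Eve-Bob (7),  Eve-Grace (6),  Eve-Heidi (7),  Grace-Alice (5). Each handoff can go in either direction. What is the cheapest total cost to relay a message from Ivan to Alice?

Comparing a few candidate routes:
Ivan→Heidi→Bob→Alice: 2 + 3 + 3 = 8
Ivan→Heidi→Alice: 2 + 1 = 3
Ivan→Alice: 8
Best route has total 3.

3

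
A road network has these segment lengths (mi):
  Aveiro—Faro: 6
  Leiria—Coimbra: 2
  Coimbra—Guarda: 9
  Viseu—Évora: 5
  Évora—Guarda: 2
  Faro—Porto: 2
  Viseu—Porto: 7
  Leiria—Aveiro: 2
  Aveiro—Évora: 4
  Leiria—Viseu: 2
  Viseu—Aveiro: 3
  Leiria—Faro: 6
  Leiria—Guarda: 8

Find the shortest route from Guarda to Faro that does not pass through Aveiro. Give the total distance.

Checking several routes:
Guarda -> Évora -> Viseu -> Leiria -> Faro: 2 + 5 + 2 + 6 = 15
Guarda -> Évora -> Viseu -> Porto -> Faro: 2 + 5 + 7 + 2 = 16
Guarda -> Leiria -> Faro: 8 + 6 = 14
Guarda -> Coimbra -> Leiria -> Faro: 9 + 2 + 6 = 17
Guarda -> Leiria -> Viseu -> Porto -> Faro: 8 + 2 + 7 + 2 = 19
Shortest: 14 mi.

14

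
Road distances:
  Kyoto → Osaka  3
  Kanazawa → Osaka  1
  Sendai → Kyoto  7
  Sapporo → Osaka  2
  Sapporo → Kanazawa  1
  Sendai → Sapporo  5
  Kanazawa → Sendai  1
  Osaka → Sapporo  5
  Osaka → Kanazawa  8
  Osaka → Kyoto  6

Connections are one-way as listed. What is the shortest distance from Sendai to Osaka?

7

Paths from Sendai to Osaka:
Sendai-Sapporo-Osaka: 5 + 2 = 7
Sendai-Sapporo-Kanazawa-Osaka: 5 + 1 + 1 = 7
Sendai-Kyoto-Osaka: 7 + 3 = 10
Shortest: 7.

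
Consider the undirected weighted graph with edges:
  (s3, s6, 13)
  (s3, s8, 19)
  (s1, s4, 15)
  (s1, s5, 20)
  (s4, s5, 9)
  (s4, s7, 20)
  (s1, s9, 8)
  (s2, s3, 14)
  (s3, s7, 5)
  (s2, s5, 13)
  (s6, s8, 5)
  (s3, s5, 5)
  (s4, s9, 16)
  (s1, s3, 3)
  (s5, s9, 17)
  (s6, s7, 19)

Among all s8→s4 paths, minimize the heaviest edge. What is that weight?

A few of the s8→s4 routes:
s8 → s6 → s3 → s1 → s4: max(5, 13, 3, 15) = 15
s8 → s6 → s3 → s1 → s9 → s4: max(5, 13, 3, 8, 16) = 16
s8 → s6 → s3 → s5 → s4: max(5, 13, 5, 9) = 13
s8 → s6 → s3 → s2 → s5 → s4: max(5, 13, 14, 13, 9) = 14
s8 → s6 → s3 → s1 → s9 → s5 → s4: max(5, 13, 3, 8, 17, 9) = 17
Best route has worst link 13.

13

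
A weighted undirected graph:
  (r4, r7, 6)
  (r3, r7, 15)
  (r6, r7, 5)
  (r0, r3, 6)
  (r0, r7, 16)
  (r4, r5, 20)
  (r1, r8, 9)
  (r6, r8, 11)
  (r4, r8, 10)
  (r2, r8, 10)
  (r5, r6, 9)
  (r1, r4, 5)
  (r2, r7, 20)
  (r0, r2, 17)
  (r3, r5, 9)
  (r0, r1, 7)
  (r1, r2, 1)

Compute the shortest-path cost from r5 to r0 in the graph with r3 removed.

Some routes from r5 to r0 avoiding r3:
r5 -> r6 -> r8 -> r1 -> r0: 9 + 11 + 9 + 7 = 36
r5 -> r6 -> r8 -> r2 -> r1 -> r0: 9 + 11 + 10 + 1 + 7 = 38
r5 -> r6 -> r7 -> r4 -> r1 -> r0: 9 + 5 + 6 + 5 + 7 = 32
r5 -> r6 -> r7 -> r0: 9 + 5 + 16 = 30
r5 -> r4 -> r1 -> r0: 20 + 5 + 7 = 32
Best route has total 30.

30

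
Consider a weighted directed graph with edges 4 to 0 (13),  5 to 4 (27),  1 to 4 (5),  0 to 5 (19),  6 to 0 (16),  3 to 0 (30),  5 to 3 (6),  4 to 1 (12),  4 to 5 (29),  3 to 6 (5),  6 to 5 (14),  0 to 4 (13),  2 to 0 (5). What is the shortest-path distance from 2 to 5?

24

Candidate routes:
2 → 0 → 4 → 5: 5 + 13 + 29 = 47
2 → 0 → 5: 5 + 19 = 24
Best route has total 24.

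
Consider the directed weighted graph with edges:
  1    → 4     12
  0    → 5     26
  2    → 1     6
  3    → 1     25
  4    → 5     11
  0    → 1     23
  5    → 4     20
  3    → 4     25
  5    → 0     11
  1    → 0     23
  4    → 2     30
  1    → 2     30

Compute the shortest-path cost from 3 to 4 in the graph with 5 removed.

Candidate routes:
3 - 1 - 4: 25 + 12 = 37
3 - 4: 25
Best route has total 25.

25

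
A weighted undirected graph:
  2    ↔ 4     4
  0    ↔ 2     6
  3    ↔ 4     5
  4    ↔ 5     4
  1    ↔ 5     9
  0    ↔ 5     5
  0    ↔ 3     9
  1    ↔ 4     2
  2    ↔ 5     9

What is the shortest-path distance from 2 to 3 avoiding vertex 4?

15

Paths from 2 to 3 avoiding 4:
2→5→0→3: 9 + 5 + 9 = 23
2→0→3: 6 + 9 = 15
Best route has total 15.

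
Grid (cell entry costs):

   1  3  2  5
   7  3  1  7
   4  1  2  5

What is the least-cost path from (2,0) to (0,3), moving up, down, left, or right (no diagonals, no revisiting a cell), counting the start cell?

15

Best path: r2c0 → r2c1 → r2c2 → r1c2 → r0c2 → r0c3
Cost: 4 + 1 + 2 + 1 + 2 + 5 = 15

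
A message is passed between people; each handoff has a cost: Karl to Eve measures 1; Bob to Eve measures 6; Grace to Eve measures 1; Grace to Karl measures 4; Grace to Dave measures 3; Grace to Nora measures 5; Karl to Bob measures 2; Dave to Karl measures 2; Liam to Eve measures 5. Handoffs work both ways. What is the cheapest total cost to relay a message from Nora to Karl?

Candidate routes:
Nora→Grace→Karl: 5 + 4 = 9
Nora→Grace→Eve→Karl: 5 + 1 + 1 = 7
Nora→Grace→Dave→Karl: 5 + 3 + 2 = 10
Nora→Grace→Eve→Bob→Karl: 5 + 1 + 6 + 2 = 14
Best route has total 7.

7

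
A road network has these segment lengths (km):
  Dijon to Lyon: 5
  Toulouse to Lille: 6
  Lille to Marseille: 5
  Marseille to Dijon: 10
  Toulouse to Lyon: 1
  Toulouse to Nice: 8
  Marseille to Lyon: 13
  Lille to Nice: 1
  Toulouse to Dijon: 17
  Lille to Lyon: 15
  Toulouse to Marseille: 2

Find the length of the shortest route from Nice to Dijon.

13

A few of the Nice→Dijon routes:
Nice → Lille → Toulouse → Lyon → Dijon: 1 + 6 + 1 + 5 = 13
Nice → Lille → Marseille → Dijon: 1 + 5 + 10 = 16
Nice → Toulouse → Lyon → Dijon: 8 + 1 + 5 = 14
Nice → Lille → Marseille → Toulouse → Lyon → Dijon: 1 + 5 + 2 + 1 + 5 = 14
Nice → Lille → Toulouse → Marseille → Dijon: 1 + 6 + 2 + 10 = 19
Nice → Toulouse → Marseille → Dijon: 8 + 2 + 10 = 20
The minimum is 13 km.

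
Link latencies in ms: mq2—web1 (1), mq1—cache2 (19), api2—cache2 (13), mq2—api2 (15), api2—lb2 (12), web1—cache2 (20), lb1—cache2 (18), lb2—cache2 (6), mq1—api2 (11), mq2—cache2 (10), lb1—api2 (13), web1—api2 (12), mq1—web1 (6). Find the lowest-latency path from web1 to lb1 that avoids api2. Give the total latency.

29

Paths from web1 to lb1 avoiding api2:
web1→mq2→cache2→lb1: 1 + 10 + 18 = 29
web1→mq1→cache2→lb1: 6 + 19 + 18 = 43
web1→cache2→lb1: 20 + 18 = 38
Shortest: 29 ms.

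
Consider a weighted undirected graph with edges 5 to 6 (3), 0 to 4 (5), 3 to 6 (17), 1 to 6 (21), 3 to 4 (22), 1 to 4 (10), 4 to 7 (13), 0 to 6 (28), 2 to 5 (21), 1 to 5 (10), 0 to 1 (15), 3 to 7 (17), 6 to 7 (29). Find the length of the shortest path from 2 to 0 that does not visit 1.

Paths from 2 to 0 avoiding 1:
2-5-6-3-7-4-0: 21 + 3 + 17 + 17 + 13 + 5 = 76
2-5-6-7-4-0: 21 + 3 + 29 + 13 + 5 = 71
2-5-6-7-3-4-0: 21 + 3 + 29 + 17 + 22 + 5 = 97
2-5-6-3-4-0: 21 + 3 + 17 + 22 + 5 = 68
2-5-6-0: 21 + 3 + 28 = 52
Best route has total 52.

52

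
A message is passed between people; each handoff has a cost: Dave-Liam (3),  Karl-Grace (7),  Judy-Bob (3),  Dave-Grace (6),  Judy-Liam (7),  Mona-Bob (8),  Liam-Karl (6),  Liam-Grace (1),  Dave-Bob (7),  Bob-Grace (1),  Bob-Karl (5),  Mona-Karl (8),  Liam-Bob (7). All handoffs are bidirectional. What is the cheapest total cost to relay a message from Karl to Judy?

Comparing a few candidate routes:
Karl - Bob - Judy: 5 + 3 = 8
Karl - Grace - Bob - Judy: 7 + 1 + 3 = 11
Karl - Liam - Grace - Bob - Judy: 6 + 1 + 1 + 3 = 11
The minimum is 8.

8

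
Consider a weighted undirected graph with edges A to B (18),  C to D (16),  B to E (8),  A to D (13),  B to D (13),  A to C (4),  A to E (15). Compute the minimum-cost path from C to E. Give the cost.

19

Checking several routes:
C -> A -> B -> E: 4 + 18 + 8 = 30
C -> D -> B -> E: 16 + 13 + 8 = 37
C -> A -> D -> B -> E: 4 + 13 + 13 + 8 = 38
C -> A -> E: 4 + 15 = 19
Shortest: 19.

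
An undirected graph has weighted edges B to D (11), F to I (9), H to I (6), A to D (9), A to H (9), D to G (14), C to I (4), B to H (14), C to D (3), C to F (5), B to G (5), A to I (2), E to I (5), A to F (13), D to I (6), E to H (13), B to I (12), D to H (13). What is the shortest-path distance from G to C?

Some routes from G to C:
G -> D -> C: 14 + 3 = 17
G -> B -> I -> C: 5 + 12 + 4 = 21
G -> B -> D -> C: 5 + 11 + 3 = 19
Shortest: 17.

17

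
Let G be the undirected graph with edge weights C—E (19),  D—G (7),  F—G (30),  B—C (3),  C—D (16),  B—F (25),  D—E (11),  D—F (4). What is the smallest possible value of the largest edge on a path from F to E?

Some routes from F to E:
F-D-C-E: max(4, 16, 19) = 19
F-G-D-E: max(30, 7, 11) = 30
F-D-E: max(4, 11) = 11
F-B-C-D-E: max(25, 3, 16, 11) = 25
F-B-C-E: max(25, 3, 19) = 25
The minimum achievable maximum is 11.

11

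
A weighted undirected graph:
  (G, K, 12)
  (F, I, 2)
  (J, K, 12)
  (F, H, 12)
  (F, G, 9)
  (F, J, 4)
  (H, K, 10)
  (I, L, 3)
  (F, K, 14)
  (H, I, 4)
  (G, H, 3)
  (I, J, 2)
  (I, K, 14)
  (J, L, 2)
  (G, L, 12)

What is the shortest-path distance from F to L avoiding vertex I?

Some routes from F to L avoiding I:
F -> J -> L: 4 + 2 = 6
F -> K -> J -> L: 14 + 12 + 2 = 28
F -> G -> L: 9 + 12 = 21
F -> H -> G -> L: 12 + 3 + 12 = 27
The minimum is 6.

6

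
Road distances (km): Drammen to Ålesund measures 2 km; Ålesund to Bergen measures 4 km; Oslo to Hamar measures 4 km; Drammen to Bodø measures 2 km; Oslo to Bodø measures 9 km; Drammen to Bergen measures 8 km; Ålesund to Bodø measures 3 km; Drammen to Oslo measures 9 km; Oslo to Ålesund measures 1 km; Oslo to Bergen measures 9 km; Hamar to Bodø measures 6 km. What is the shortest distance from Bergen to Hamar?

9

A few of the Bergen→Hamar routes:
Bergen→Ålesund→Bodø→Hamar: 4 + 3 + 6 = 13
Bergen→Ålesund→Drammen→Bodø→Hamar: 4 + 2 + 2 + 6 = 14
Bergen→Oslo→Hamar: 9 + 4 = 13
Bergen→Drammen→Bodø→Hamar: 8 + 2 + 6 = 16
Bergen→Drammen→Ålesund→Oslo→Hamar: 8 + 2 + 1 + 4 = 15
Bergen→Ålesund→Oslo→Hamar: 4 + 1 + 4 = 9
The minimum is 9 km.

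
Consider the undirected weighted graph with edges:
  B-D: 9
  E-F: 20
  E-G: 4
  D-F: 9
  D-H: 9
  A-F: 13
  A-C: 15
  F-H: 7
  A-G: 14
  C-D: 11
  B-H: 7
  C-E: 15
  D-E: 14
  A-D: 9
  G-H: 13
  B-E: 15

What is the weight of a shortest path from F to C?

A few of the F→C routes:
F→D→A→C: 9 + 9 + 15 = 33
F→D→C: 9 + 11 = 20
F→H→D→C: 7 + 9 + 11 = 27
F→A→C: 13 + 15 = 28
Shortest: 20.

20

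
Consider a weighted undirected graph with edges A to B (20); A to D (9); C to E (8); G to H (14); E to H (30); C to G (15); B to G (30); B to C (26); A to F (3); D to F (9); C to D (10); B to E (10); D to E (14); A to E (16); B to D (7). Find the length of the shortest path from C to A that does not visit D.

24

Comparing a few candidate routes:
C -> E -> A: 8 + 16 = 24
C -> B -> A: 26 + 20 = 46
C -> B -> E -> A: 26 + 10 + 16 = 52
C -> E -> B -> A: 8 + 10 + 20 = 38
The minimum is 24.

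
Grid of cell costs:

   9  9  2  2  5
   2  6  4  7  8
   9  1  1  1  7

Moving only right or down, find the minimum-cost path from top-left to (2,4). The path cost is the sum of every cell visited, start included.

Cheapest: r0c0 -> r1c0 -> r1c1 -> r2c1 -> r2c2 -> r2c3 -> r2c4
  9 + 2 + 6 + 1 + 1 + 1 + 7 = 27

27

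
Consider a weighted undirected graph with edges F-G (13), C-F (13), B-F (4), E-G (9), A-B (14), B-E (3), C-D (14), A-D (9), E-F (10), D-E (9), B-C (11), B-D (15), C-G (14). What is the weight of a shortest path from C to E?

A few of the C→E routes:
C - B - E: 11 + 3 = 14
C - F - B - E: 13 + 4 + 3 = 20
C - D - E: 14 + 9 = 23
Best route has total 14.

14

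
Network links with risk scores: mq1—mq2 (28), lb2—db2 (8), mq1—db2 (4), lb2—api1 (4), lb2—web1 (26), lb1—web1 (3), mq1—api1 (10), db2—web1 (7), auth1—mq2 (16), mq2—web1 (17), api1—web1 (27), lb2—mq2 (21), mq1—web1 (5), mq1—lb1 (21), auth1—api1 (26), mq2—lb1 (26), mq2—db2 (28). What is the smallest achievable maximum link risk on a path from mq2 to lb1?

17

Some routes from mq2 to lb1:
mq2 -> web1 -> db2 -> lb2 -> api1 -> mq1 -> lb1: max(17, 7, 8, 4, 10, 21) = 21
mq2 -> web1 -> db2 -> mq1 -> lb1: max(17, 7, 4, 21) = 21
mq2 -> web1 -> lb1: max(17, 3) = 17
Smallest bottleneck: 17.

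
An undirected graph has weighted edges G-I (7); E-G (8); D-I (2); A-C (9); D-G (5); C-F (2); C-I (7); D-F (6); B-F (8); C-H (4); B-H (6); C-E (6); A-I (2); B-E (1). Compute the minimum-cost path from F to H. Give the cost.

A few of the F→H routes:
F - D - I - C - H: 6 + 2 + 7 + 4 = 19
F - B - H: 8 + 6 = 14
F - B - E - C - H: 8 + 1 + 6 + 4 = 19
F - C - E - B - H: 2 + 6 + 1 + 6 = 15
F - D - I - A - C - H: 6 + 2 + 2 + 9 + 4 = 23
F - C - H: 2 + 4 = 6
Best route has total 6.

6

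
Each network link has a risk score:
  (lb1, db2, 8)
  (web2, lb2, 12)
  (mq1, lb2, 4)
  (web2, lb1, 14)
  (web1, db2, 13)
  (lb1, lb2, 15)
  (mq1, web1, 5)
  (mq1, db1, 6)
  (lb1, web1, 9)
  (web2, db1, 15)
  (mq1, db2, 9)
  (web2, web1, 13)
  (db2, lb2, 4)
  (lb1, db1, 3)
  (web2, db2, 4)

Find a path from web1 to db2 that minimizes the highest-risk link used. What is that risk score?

5

Some routes from web1 to db2:
web1→lb1→db2: max(9, 8) = 9
web1→mq1→lb2→db2: max(5, 4, 4) = 5
web1→mq1→db1→lb1→db2: max(5, 6, 3, 8) = 8
Best route has worst link 5.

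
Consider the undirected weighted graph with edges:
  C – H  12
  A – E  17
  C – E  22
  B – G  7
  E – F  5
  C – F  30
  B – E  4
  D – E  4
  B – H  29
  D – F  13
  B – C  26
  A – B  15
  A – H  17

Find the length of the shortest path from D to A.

Some routes from D to A:
D - E - C - H - A: 4 + 22 + 12 + 17 = 55
D - F - E - A: 13 + 5 + 17 = 35
D - E - B - A: 4 + 4 + 15 = 23
D - E - B - H - A: 4 + 4 + 29 + 17 = 54
D - E - A: 4 + 17 = 21
D - F - E - B - A: 13 + 5 + 4 + 15 = 37
Best route has total 21.

21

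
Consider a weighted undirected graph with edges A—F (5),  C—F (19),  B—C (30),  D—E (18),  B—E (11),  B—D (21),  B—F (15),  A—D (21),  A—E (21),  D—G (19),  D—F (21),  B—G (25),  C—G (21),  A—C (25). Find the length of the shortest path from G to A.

40

Checking several routes:
G -> B -> F -> A: 25 + 15 + 5 = 45
G -> D -> A: 19 + 21 = 40
G -> D -> F -> A: 19 + 21 + 5 = 45
G -> C -> A: 21 + 25 = 46
G -> B -> E -> A: 25 + 11 + 21 = 57
G -> C -> F -> A: 21 + 19 + 5 = 45
Shortest: 40.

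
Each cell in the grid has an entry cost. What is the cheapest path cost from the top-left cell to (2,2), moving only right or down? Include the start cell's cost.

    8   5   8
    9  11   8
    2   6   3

Best path: r0c0 r1c0 r2c0 r2c1 r2c2
Cost: 8 + 9 + 2 + 6 + 3 = 28

28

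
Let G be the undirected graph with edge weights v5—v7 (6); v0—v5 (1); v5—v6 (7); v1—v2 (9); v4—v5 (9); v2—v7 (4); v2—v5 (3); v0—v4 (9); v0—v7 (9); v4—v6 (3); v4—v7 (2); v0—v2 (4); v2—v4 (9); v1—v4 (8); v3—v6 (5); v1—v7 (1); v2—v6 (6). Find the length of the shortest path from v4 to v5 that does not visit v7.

Comparing a few candidate routes:
v4 -> v5: 9
v4 -> v2 -> v5: 9 + 3 = 12
v4 -> v0 -> v5: 9 + 1 = 10
v4 -> v6 -> v5: 3 + 7 = 10
Shortest: 9.

9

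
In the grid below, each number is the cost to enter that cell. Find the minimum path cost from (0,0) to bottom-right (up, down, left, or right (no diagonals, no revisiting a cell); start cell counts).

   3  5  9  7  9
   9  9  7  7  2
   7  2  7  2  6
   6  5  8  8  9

43

One optimal route is r0c0 → r0c1 → r1c1 → r2c1 → r2c2 → r2c3 → r2c4 → r3c4.
Its cost is 3 + 5 + 9 + 2 + 7 + 2 + 6 + 9 = 43.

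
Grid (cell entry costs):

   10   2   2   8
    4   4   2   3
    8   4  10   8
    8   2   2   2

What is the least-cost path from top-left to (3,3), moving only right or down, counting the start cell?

Path [0,0] → [0,1] → [1,1] → [2,1] → [3,1] → [3,2] → [3,3]: 10 + 2 + 4 + 4 + 2 + 2 + 2 = 26.
(Top row then right column would cost 35.)

26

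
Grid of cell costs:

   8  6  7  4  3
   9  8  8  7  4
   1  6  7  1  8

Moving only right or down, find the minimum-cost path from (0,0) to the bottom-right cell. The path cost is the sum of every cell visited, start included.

Path [0,0] -> [0,1] -> [0,2] -> [0,3] -> [0,4] -> [1,4] -> [2,4]: 8 + 6 + 7 + 4 + 3 + 4 + 8 = 40.

40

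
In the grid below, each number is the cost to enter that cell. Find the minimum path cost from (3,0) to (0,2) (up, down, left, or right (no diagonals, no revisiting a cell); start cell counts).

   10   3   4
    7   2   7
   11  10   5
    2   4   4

One optimal route is [3,0]→[3,1]→[2,1]→[1,1]→[0,1]→[0,2].
Its cost is 2 + 4 + 10 + 2 + 3 + 4 = 25.

25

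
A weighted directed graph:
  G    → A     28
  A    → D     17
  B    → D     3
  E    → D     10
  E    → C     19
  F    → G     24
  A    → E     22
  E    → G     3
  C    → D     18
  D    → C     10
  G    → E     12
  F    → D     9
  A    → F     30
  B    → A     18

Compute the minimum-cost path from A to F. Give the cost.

Routes from A to F:
A → F: 30
Best route has total 30.

30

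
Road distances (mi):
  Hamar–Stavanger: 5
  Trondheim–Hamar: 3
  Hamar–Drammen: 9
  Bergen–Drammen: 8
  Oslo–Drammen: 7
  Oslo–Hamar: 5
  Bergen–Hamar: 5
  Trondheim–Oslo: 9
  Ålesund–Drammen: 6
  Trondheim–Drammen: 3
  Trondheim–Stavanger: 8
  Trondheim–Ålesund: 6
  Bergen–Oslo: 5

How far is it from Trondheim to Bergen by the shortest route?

Checking several routes:
Trondheim - Drammen - Oslo - Bergen: 3 + 7 + 5 = 15
Trondheim - Drammen - Bergen: 3 + 8 = 11
Trondheim - Hamar - Bergen: 3 + 5 = 8
Trondheim - Drammen - Hamar - Bergen: 3 + 9 + 5 = 17
Trondheim - Hamar - Oslo - Bergen: 3 + 5 + 5 = 13
Trondheim - Oslo - Bergen: 9 + 5 = 14
Best route has total 8 mi.

8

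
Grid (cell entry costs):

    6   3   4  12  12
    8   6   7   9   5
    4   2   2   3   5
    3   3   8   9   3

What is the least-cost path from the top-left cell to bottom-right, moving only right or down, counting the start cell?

Take r0c0 r0c1 r1c1 r2c1 r2c2 r2c3 r2c4 r3c4 for a total of 6 + 3 + 6 + 2 + 2 + 3 + 5 + 3 = 30.
For comparison, the top-then-right route costs 50.

30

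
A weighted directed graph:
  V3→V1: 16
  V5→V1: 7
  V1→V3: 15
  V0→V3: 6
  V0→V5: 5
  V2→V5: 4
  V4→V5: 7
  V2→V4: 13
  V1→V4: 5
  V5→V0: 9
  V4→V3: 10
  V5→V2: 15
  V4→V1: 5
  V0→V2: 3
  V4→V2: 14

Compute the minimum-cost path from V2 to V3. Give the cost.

19

Comparing a few candidate routes:
V2→V5→V0→V3: 4 + 9 + 6 = 19
V2→V5→V1→V4→V3: 4 + 7 + 5 + 10 = 26
V2→V5→V1→V3: 4 + 7 + 15 = 26
V2→V4→V3: 13 + 10 = 23
V2→V4→V1→V3: 13 + 5 + 15 = 33
Best route has total 19.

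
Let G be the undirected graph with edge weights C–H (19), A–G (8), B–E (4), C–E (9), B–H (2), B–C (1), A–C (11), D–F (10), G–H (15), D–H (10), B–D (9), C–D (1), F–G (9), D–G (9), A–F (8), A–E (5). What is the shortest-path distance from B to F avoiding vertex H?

A few of the B→F routes:
B→D→F: 9 + 10 = 19
B→C→D→F: 1 + 1 + 10 = 12
B→E→A→F: 4 + 5 + 8 = 17
The minimum is 12.

12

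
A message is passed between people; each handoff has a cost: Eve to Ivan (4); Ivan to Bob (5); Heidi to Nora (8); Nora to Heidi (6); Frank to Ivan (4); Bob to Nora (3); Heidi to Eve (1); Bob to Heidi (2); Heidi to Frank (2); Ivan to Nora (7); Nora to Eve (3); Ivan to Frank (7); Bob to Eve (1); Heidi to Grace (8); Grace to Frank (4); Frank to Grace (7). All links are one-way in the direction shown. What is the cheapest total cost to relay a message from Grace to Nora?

Paths from Grace to Nora:
Grace-Frank-Ivan-Nora: 4 + 4 + 7 = 15
Grace-Frank-Ivan-Bob-Nora: 4 + 4 + 5 + 3 = 16
Grace-Frank-Ivan-Bob-Heidi-Nora: 4 + 4 + 5 + 2 + 8 = 23
Shortest: 15.

15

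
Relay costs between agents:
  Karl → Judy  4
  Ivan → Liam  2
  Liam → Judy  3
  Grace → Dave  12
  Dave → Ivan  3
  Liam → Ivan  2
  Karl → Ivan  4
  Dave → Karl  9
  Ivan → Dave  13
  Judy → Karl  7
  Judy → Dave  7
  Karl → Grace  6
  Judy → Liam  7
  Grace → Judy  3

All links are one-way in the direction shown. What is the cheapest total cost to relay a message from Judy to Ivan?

9

Some routes from Judy to Ivan:
Judy→Liam→Ivan: 7 + 2 = 9
Judy→Karl→Ivan: 7 + 4 = 11
Judy→Dave→Ivan: 7 + 3 = 10
The minimum is 9.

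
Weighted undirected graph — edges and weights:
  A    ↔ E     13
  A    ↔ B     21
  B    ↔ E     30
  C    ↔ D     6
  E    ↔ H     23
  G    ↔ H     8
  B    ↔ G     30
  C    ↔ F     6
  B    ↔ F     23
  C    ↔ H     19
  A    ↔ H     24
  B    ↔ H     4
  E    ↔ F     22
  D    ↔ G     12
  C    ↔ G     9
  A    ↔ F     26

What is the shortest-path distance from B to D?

24

Comparing a few candidate routes:
B - G - D: 30 + 12 = 42
B - F - C - D: 23 + 6 + 6 = 35
B - H - G - D: 4 + 8 + 12 = 24
B - H - C - D: 4 + 19 + 6 = 29
B - H - G - C - D: 4 + 8 + 9 + 6 = 27
B - H - C - G - D: 4 + 19 + 9 + 12 = 44
Best route has total 24.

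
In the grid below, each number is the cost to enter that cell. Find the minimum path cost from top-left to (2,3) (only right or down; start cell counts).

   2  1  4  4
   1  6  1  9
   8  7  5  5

Take [0,0] → [0,1] → [0,2] → [1,2] → [2,2] → [2,3] for a total of 2 + 1 + 4 + 1 + 5 + 5 = 18.
(Top row then right column would cost 25.)

18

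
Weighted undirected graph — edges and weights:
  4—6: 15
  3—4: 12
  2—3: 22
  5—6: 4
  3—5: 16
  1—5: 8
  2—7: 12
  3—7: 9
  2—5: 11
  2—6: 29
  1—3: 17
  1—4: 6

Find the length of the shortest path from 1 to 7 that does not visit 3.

31

Candidate routes:
1 - 4 - 6 - 5 - 2 - 7: 6 + 15 + 4 + 11 + 12 = 48
1 - 5 - 6 - 2 - 7: 8 + 4 + 29 + 12 = 53
1 - 4 - 6 - 2 - 7: 6 + 15 + 29 + 12 = 62
1 - 5 - 2 - 7: 8 + 11 + 12 = 31
Best route has total 31.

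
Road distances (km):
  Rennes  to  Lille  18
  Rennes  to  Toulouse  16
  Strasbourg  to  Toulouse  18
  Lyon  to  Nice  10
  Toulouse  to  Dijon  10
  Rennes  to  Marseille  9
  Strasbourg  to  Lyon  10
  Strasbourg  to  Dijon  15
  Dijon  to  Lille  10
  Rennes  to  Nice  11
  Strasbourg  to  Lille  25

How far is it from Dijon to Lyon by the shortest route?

A few of the Dijon→Lyon routes:
Dijon-Toulouse-Strasbourg-Lyon: 10 + 18 + 10 = 38
Dijon-Strasbourg-Lyon: 15 + 10 = 25
Dijon-Lille-Strasbourg-Lyon: 10 + 25 + 10 = 45
Best route has total 25 km.

25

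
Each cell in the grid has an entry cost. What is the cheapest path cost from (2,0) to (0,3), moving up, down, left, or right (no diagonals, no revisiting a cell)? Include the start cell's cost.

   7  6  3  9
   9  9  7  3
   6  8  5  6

37

Path [2,0]→[2,1]→[2,2]→[2,3]→[1,3]→[0,3]: 6 + 8 + 5 + 6 + 3 + 9 = 37.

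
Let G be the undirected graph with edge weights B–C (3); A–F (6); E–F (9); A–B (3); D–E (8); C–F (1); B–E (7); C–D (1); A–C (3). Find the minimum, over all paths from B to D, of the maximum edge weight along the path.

A few of the B→D routes:
B → E → D: max(7, 8) = 8
B → C → D: max(3, 1) = 3
B → C → F → E → D: max(3, 1, 9, 8) = 9
B → A → F → C → D: max(3, 6, 1, 1) = 6
B → C → A → F → E → D: max(3, 3, 6, 9, 8) = 9
B → A → C → D: max(3, 3, 1) = 3
The minimum achievable maximum is 3.

3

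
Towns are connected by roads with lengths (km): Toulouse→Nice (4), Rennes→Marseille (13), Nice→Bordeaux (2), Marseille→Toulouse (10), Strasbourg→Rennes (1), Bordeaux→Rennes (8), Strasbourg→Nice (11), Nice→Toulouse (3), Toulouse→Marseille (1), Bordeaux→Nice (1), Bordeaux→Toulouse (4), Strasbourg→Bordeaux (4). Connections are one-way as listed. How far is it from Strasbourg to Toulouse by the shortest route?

A few of the Strasbourg→Toulouse routes:
Strasbourg→Bordeaux→Nice→Toulouse: 4 + 1 + 3 = 8
Strasbourg→Nice→Toulouse: 11 + 3 = 14
Strasbourg→Bordeaux→Toulouse: 4 + 4 = 8
Strasbourg→Bordeaux→Rennes→Marseille→Toulouse: 4 + 8 + 13 + 10 = 35
Strasbourg→Rennes→Marseille→Toulouse: 1 + 13 + 10 = 24
Strasbourg→Nice→Bordeaux→Toulouse: 11 + 2 + 4 = 17
The minimum is 8 km.

8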